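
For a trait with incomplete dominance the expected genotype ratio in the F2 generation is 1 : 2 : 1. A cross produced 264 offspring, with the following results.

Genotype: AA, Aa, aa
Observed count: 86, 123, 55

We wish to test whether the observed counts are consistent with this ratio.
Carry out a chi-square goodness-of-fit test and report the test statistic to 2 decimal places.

8.51

Ratio total = 4. Expected counts: 264×1/4 = 66, 264×2/4 = 132, 264×1/4 = 66.
AA: (86 − 66)²/66 = 400/66 = 6.061
Aa: (123 − 132)²/132 = 81/132 = 0.614
aa: (55 − 66)²/66 = 121/66 = 1.833
Sum = 8.51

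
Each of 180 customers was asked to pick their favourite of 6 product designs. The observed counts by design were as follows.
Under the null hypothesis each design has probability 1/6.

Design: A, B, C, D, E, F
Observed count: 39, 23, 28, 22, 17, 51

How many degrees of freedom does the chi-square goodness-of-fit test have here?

5

There are k = 6 categories and no parameters were estimated from the data, so df = 6 − 1 = 5.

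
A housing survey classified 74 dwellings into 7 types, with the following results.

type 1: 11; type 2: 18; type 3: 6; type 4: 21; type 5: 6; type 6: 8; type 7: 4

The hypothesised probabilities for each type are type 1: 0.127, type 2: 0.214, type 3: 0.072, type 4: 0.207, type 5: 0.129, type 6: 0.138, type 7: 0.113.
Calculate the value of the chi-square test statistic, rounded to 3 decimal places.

Expected counts E_i = n·p_i: 74×0.127 = 9.398, 74×0.214 = 15.836, 74×0.072 = 5.328, 74×0.207 = 15.318, 74×0.129 = 9.546, 74×0.138 = 10.212, 74×0.113 = 8.362.
χ² = (11−9.398)²/9.398 + (18−15.836)²/15.836 + (6−5.328)²/5.328 + (21−15.318)²/15.318 + (6−9.546)²/9.546 + (8−10.212)²/10.212 + (4−8.362)²/8.362
   = 0.2731 + 0.2957 + 0.0848 + 2.1077 + 1.3172 + 0.4791 + 2.2754
Sum = 6.833

6.833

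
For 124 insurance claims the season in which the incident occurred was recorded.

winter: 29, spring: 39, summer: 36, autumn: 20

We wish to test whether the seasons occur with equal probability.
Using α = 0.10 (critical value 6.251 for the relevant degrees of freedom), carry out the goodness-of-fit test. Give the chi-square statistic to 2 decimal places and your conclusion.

6.90; reject

Under H₀ each category has probability 1/4, so each expected count is 124/4 = 31.
χ² = (29−31)²/31 + (39−31)²/31 + (36−31)²/31 + (20−31)²/31
   = 0.129 + 2.065 + 0.806 + 3.903
Sum = 6.90
df = 3. Since 6.90 > 6.251, we reject H₀.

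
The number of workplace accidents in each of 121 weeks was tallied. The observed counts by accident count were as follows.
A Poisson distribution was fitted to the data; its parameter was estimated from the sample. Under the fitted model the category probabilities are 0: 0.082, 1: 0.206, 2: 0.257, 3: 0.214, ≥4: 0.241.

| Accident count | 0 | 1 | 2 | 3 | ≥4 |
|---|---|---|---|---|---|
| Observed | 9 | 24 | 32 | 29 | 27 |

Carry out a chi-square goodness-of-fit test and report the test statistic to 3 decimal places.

0.679

Expected counts E_i = n·p_i: 121×0.082 = 9.922, 121×0.206 = 24.926, 121×0.257 = 31.097, 121×0.214 = 25.894, 121×0.241 = 29.161.
0: (9 − 9.922)²/9.922 = 0.850084/9.922 = 0.0857
1: (24 − 24.926)²/24.926 = 0.857476/24.926 = 0.0344
2: (32 − 31.097)²/31.097 = 0.815409/31.097 = 0.0262
3: (29 − 25.894)²/25.894 = 9.647236/25.894 = 0.3726
≥4: (27 − 29.161)²/29.161 = 4.669921/29.161 = 0.1601
Sum = 0.679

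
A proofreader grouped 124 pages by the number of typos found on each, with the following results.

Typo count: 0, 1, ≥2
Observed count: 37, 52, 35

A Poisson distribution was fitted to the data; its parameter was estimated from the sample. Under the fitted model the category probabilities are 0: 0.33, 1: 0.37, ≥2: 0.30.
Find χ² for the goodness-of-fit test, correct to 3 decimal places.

Expected counts E_i = n·p_i: 124×0.33 = 40.92, 124×0.37 = 45.88, 124×0.30 = 37.2.
cat         O        E   (O−E)²/E
0          37    40.92     0.3755
1          52    45.88     0.8164
≥2         35     37.2     0.1301
Sum = 1.322

1.322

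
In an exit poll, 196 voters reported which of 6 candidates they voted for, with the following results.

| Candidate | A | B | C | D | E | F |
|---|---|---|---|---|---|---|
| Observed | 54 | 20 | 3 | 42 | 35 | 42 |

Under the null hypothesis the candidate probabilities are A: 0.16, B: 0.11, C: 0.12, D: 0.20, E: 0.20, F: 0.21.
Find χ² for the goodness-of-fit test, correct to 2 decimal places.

35.03

Expected counts E_i = n·p_i: 196×0.16 = 31.36, 196×0.11 = 21.56, 196×0.12 = 23.52, 196×0.20 = 39.2, 196×0.20 = 39.2, 196×0.21 = 41.16.
cat         O        E   (O−E)²/E
A          54    31.36     16.345
B          20    21.56      0.113
C           3    23.52     17.903
D          42     39.2      0.200
E          35     39.2      0.450
F          42    41.16      0.017
Sum = 35.03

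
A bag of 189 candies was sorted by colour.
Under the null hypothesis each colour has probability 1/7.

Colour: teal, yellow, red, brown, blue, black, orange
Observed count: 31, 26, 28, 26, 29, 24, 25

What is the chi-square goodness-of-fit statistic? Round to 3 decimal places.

1.333

Expected count for each of the 7 categories: 189/7 = 27.
cat         O        E   (O−E)²/E
teal       31       27     0.5926
yellow     26       27     0.0370
red        28       27     0.0370
brown      26       27     0.0370
blue       29       27     0.1481
black      24       27     0.3333
orange     25       27     0.1481
Sum = 1.333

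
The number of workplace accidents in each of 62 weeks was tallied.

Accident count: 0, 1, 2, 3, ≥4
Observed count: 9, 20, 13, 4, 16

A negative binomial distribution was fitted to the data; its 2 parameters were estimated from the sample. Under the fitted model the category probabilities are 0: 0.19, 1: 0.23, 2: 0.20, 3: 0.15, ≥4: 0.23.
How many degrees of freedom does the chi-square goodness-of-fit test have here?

There are k = 5 categories and 2 parameters estimated from the data, so df = 5 − 1 − 2 = 2.

2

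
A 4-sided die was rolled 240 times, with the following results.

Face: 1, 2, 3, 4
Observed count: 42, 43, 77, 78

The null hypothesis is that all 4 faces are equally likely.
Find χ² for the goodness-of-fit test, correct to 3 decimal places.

Expected count for each of the 4 categories: 240/4 = 60.
χ² = (42−60)²/60 + (43−60)²/60 + (77−60)²/60 + (78−60)²/60
   = 5.4000 + 4.8167 + 4.8167 + 5.4000
Sum = 20.433

20.433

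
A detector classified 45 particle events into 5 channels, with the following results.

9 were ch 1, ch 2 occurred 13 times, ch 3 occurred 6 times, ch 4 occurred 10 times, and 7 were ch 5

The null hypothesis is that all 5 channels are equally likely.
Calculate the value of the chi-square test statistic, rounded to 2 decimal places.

Expected count for each of the 5 categories: 45/5 = 9.
ch 1: (9 − 9)²/9 = 0/9 = 0.000
ch 2: (13 − 9)²/9 = 16/9 = 1.778
ch 3: (6 − 9)²/9 = 9/9 = 1.000
ch 4: (10 − 9)²/9 = 1/9 = 0.111
ch 5: (7 − 9)²/9 = 4/9 = 0.444
Sum = 3.33

3.33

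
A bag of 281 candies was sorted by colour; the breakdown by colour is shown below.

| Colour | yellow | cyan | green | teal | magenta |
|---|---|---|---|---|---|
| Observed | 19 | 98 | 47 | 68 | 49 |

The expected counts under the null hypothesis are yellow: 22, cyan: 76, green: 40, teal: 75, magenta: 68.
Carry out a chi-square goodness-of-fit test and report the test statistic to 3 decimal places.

13.965

yellow: (19 − 22)²/22 = 9/22 = 0.4091
cyan: (98 − 76)²/76 = 484/76 = 6.3684
green: (47 − 40)²/40 = 49/40 = 1.2250
teal: (68 − 75)²/75 = 49/75 = 0.6533
magenta: (49 − 68)²/68 = 361/68 = 5.3088
Sum = 13.965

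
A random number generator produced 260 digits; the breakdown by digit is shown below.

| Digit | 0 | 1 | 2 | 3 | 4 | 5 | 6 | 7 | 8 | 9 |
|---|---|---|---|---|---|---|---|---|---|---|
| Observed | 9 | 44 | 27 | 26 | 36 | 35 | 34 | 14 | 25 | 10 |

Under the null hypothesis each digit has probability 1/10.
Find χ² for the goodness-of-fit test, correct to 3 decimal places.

Expected count for each of the 10 categories: 260/10 = 26.
χ² = (9−26)²/26 + (44−26)²/26 + (27−26)²/26 + (26−26)²/26 + (36−26)²/26 + (35−26)²/26 + (34−26)²/26 + (14−26)²/26 + (25−26)²/26 + (10−26)²/26
   = 11.1154 + 12.4615 + 0.0385 + 0.0000 + 3.8462 + 3.1154 + 2.4615 + 5.5385 + 0.0385 + 9.8462
Sum = 48.462

48.462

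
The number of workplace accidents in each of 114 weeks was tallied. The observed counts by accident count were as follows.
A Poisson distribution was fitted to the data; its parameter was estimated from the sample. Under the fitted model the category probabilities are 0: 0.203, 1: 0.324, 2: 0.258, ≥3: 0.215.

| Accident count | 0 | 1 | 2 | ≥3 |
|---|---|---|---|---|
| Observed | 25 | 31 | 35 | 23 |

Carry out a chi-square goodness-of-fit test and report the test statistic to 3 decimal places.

Expected counts E_i = n·p_i: 114×0.203 = 23.142, 114×0.324 = 36.936, 114×0.258 = 29.412, 114×0.215 = 24.51.
0: (25 − 23.142)²/23.142 = 3.452164/23.142 = 0.1492
1: (31 − 36.936)²/36.936 = 35.236096/36.936 = 0.9540
2: (35 − 29.412)²/29.412 = 31.225744/29.412 = 1.0617
≥3: (23 − 24.51)²/24.51 = 2.2801/24.51 = 0.0930
Sum = 2.258

2.258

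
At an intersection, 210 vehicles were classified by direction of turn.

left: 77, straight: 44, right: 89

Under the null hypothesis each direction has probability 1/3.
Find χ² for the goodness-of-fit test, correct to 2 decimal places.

Expected count for each of the 3 categories: 210/3 = 70.
cat           O        E   (O−E)²/E
left         77       70      0.700
straight     44       70      9.657
right        89       70      5.157
Sum = 15.51

15.51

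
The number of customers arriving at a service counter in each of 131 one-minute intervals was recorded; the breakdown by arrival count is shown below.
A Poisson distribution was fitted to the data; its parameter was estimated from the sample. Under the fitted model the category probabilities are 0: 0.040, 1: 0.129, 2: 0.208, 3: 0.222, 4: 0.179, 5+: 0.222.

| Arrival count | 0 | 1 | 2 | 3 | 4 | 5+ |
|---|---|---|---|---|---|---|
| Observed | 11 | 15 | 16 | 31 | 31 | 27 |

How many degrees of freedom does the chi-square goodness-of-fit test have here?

4

There are k = 6 categories and 1 parameter estimated from the data, so df = 6 − 1 − 1 = 4.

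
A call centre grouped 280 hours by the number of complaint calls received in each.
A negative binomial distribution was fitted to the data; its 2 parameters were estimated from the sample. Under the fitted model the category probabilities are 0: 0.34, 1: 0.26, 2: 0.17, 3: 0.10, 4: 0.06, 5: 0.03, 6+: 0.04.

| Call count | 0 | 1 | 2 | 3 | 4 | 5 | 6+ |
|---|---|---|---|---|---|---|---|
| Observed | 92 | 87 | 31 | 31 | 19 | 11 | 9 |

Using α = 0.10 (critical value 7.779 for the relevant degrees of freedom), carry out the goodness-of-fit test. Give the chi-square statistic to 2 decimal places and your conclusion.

Expected counts E_i = n·p_i: 280×0.34 = 95.2, 280×0.26 = 72.8, 280×0.17 = 47.6, 280×0.10 = 28, 280×0.06 = 16.8, 280×0.03 = 8.4, 280×0.04 = 11.2.
χ² = (92−95.2)²/95.2 + (87−72.8)²/72.8 + (31−47.6)²/47.6 + (31−28)²/28 + (19−16.8)²/16.8 + (11−8.4)²/8.4 + (9−11.2)²/11.2
   = 0.108 + 2.770 + 5.789 + 0.321 + 0.288 + 0.805 + 0.432
Sum = 10.51
df = 4. Since 10.51 > 7.779, we reject H₀.

10.51; reject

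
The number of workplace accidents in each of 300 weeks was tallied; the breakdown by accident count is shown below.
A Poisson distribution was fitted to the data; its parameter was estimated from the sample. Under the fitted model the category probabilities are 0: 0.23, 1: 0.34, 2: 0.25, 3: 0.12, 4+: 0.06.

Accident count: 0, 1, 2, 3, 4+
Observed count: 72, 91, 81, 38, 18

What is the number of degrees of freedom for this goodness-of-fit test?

There are k = 5 categories and 1 parameter estimated from the data, so df = 5 − 1 − 1 = 3.

3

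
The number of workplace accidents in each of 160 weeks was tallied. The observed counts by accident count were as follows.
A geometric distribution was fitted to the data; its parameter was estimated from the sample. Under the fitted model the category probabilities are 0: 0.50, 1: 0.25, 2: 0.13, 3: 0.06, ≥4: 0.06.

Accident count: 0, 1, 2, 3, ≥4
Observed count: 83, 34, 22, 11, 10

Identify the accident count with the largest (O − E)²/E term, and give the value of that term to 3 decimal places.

Expected counts E_i = n·p_i: 160×0.50 = 80, 160×0.25 = 40, 160×0.13 = 20.8, 160×0.06 = 9.6, 160×0.06 = 9.6.
cat         O        E   (O−E)²/E
0          83       80     0.1125
1          34       40     0.9000
2          22     20.8     0.0692
3          11      9.6     0.2042
≥4         10      9.6     0.0167
The largest term is for 1: 0.900.

1, 0.900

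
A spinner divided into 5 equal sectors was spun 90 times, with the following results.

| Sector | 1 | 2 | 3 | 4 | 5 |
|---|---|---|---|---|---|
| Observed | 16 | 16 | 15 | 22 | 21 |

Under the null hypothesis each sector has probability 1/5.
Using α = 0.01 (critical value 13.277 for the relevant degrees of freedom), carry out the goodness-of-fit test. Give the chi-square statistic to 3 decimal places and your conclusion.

2.333; do not reject

Under H₀ each category has probability 1/5, so each expected count is 90/5 = 18.
cat         O        E   (O−E)²/E
1          16       18     0.2222
2          16       18     0.2222
3          15       18     0.5000
4          22       18     0.8889
5          21       18     0.5000
Sum = 2.333
df = 4. Since 2.333 < 13.277, we do not reject H₀.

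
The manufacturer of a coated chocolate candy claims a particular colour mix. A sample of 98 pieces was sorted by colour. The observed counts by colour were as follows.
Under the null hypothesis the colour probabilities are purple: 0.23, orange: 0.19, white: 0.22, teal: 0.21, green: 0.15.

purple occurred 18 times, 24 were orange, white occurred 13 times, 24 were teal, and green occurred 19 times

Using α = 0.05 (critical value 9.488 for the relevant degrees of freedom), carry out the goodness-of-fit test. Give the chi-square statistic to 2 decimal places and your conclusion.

7.69; do not reject

Expected counts E_i = n·p_i: 98×0.23 = 22.54, 98×0.19 = 18.62, 98×0.22 = 21.56, 98×0.21 = 20.58, 98×0.15 = 14.7.
cat         O        E   (O−E)²/E
purple     18    22.54      0.914
orange     24    18.62      1.554
white      13    21.56      3.399
teal       24    20.58      0.568
green      19     14.7      1.258
Sum = 7.69
df = 4. Since 7.69 < 9.488, we do not reject H₀.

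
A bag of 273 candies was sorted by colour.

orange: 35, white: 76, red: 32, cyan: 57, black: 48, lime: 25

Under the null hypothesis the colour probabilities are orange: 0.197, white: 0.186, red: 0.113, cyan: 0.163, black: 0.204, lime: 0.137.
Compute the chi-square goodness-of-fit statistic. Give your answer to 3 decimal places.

27.816

Expected counts E_i = n·p_i: 273×0.197 = 53.781, 273×0.186 = 50.778, 273×0.113 = 30.849, 273×0.163 = 44.499, 273×0.204 = 55.692, 273×0.137 = 37.401.
cat         O        E   (O−E)²/E
orange     35   53.781     6.5586
white      76   50.778    12.5280
red        32   30.849     0.0429
cyan       57   44.499     3.5119
black      48   55.692     1.0624
lime       25   37.401     4.1118
Sum = 27.816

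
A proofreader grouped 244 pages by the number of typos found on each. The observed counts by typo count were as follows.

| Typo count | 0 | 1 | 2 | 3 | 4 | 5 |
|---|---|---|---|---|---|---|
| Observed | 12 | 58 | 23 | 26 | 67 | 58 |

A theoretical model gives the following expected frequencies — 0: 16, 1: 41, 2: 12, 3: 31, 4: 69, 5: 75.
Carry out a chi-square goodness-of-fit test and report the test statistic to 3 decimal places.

cat         O        E   (O−E)²/E
0          12       16     1.0000
1          58       41     7.0488
2          23       12    10.0833
3          26       31     0.8065
4          67       69     0.0580
5          58       75     3.8533
Sum = 22.850

22.850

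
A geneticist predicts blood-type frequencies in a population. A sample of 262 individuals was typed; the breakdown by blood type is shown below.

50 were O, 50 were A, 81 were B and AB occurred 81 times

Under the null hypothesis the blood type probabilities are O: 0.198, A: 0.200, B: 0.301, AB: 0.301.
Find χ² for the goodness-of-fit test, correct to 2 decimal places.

Expected counts E_i = n·p_i: 262×0.198 = 51.876, 262×0.200 = 52.4, 262×0.301 = 78.862, 262×0.301 = 78.862.
O: (50 − 51.876)²/51.876 = 3.519376/51.876 = 0.068
A: (50 − 52.4)²/52.4 = 5.76/52.4 = 0.110
B: (81 − 78.862)²/78.862 = 4.571044/78.862 = 0.058
AB: (81 − 78.862)²/78.862 = 4.571044/78.862 = 0.058
Sum = 0.29

0.29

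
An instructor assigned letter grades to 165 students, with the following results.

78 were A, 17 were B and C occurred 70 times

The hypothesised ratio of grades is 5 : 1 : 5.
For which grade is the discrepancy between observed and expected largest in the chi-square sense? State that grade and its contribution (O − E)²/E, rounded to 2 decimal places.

Ratio total = 11. Expected counts: 165×5/11 = 75, 165×1/11 = 15, 165×5/11 = 75.
A: (78 − 75)²/75 = 9/75 = 0.120
B: (17 − 15)²/15 = 4/15 = 0.267
C: (70 − 75)²/75 = 25/75 = 0.333
The largest term is for C: 0.33.

C, 0.33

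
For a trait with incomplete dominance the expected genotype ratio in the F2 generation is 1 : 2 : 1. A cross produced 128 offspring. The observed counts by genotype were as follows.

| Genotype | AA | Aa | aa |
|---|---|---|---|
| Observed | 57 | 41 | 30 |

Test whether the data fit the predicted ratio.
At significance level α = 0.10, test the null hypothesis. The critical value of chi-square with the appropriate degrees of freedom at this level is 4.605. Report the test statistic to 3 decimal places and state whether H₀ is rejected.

Ratio total = 4. Expected counts: 128×1/4 = 32, 128×2/4 = 64, 128×1/4 = 32.
AA: (57 − 32)²/32 = 625/32 = 19.5313
Aa: (41 − 64)²/64 = 529/64 = 8.2656
aa: (30 − 32)²/32 = 4/32 = 0.1250
Sum = 27.922
df = 2. Since 27.922 > 4.605, we reject H₀.

27.922; reject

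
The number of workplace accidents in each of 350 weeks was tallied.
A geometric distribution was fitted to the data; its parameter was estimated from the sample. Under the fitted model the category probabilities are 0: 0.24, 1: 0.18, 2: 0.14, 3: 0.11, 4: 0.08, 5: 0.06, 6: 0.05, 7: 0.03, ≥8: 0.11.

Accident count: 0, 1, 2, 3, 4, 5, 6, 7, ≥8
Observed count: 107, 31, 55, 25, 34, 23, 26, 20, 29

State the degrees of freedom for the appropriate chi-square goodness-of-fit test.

There are k = 9 categories and 1 parameter estimated from the data, so df = 9 − 1 − 1 = 7.

7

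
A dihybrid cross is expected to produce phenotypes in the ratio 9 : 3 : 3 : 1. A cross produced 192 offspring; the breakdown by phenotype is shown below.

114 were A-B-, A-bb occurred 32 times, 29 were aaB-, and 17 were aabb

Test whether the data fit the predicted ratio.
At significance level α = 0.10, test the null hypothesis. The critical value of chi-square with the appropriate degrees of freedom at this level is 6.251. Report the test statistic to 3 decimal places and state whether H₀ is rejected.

4.222; do not reject

Ratio total = 16. Expected counts: 192×9/16 = 108, 192×3/16 = 36, 192×3/16 = 36, 192×1/16 = 12.
A-B-: (114 − 108)²/108 = 36/108 = 0.3333
A-bb: (32 − 36)²/36 = 16/36 = 0.4444
aaB-: (29 − 36)²/36 = 49/36 = 1.3611
aabb: (17 − 12)²/12 = 25/12 = 2.0833
Sum = 4.222
df = 3. Since 4.222 < 6.251, we do not reject H₀.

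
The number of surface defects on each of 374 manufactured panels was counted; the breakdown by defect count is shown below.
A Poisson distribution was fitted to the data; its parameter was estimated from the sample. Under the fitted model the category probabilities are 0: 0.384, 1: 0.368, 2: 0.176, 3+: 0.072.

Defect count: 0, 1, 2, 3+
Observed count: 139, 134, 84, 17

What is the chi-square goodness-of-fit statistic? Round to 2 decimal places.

Expected counts E_i = n·p_i: 374×0.384 = 143.616, 374×0.368 = 137.632, 374×0.176 = 65.824, 374×0.072 = 26.928.
0: (139 − 143.616)²/143.616 = 21.307456/143.616 = 0.148
1: (134 − 137.632)²/137.632 = 13.191424/137.632 = 0.096
2: (84 − 65.824)²/65.824 = 330.366976/65.824 = 5.019
3+: (17 − 26.928)²/26.928 = 98.565184/26.928 = 3.660
Sum = 8.92

8.92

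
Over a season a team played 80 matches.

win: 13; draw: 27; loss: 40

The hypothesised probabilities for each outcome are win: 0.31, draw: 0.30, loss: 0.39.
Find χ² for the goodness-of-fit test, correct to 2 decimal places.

8.47

Expected counts E_i = n·p_i: 80×0.31 = 24.8, 80×0.30 = 24, 80×0.39 = 31.2.
χ² = (13−24.8)²/24.8 + (27−24)²/24 + (40−31.2)²/31.2
   = 5.615 + 0.375 + 2.482
Sum = 8.47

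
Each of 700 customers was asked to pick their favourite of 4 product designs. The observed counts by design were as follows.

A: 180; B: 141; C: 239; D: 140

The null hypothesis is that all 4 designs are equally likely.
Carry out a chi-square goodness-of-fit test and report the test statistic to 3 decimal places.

37.154

Under H₀ each category has probability 1/4, so each expected count is 700/4 = 175.
χ² = (180−175)²/175 + (141−175)²/175 + (239−175)²/175 + (140−175)²/175
   = 0.1429 + 6.6057 + 23.4057 + 7.0000
Sum = 37.154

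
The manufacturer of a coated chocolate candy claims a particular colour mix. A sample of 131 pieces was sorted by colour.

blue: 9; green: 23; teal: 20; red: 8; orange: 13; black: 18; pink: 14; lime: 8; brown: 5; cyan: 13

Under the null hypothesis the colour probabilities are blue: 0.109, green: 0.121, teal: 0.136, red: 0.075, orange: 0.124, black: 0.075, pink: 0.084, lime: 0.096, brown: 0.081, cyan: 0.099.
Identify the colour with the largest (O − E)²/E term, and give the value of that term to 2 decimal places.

Expected counts E_i = n·p_i: 131×0.109 = 14.279, 131×0.121 = 15.851, 131×0.136 = 17.816, 131×0.075 = 9.825, 131×0.124 = 16.244, 131×0.075 = 9.825, 131×0.084 = 11.004, 131×0.096 = 12.576, 131×0.081 = 10.611, 131×0.099 = 12.969.
blue: (9 − 14.279)²/14.279 = 27.867841/14.279 = 1.952
green: (23 − 15.851)²/15.851 = 51.108201/15.851 = 3.224
teal: (20 − 17.816)²/17.816 = 4.769856/17.816 = 0.268
red: (8 − 9.825)²/9.825 = 3.330625/9.825 = 0.339
orange: (13 − 16.244)²/16.244 = 10.523536/16.244 = 0.648
black: (18 − 9.825)²/9.825 = 66.830625/9.825 = 6.802
pink: (14 − 11.004)²/11.004 = 8.976016/11.004 = 0.816
lime: (8 − 12.576)²/12.576 = 20.939776/12.576 = 1.665
brown: (5 − 10.611)²/10.611 = 31.483321/10.611 = 2.967
cyan: (13 − 12.969)²/12.969 = 0.000961/12.969 = 0.000
The largest term is for black: 6.80.

black, 6.80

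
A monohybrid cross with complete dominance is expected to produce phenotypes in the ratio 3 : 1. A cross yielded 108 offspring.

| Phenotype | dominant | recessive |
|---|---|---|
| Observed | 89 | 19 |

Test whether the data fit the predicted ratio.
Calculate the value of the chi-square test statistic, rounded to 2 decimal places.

Ratio total = 4. Expected counts: 108×3/4 = 81, 108×1/4 = 27.
cat            O        E   (O−E)²/E
dominant      89       81      0.790
recessive     19       27      2.370
Sum = 3.16

3.16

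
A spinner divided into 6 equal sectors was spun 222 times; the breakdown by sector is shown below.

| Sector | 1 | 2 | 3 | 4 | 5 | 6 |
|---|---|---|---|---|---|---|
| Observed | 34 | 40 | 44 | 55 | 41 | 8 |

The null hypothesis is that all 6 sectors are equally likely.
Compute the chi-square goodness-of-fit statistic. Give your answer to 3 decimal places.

33.730

Under H₀ each category has probability 1/6, so each expected count is 222/6 = 37.
1: (34 − 37)²/37 = 9/37 = 0.2432
2: (40 − 37)²/37 = 9/37 = 0.2432
3: (44 − 37)²/37 = 49/37 = 1.3243
4: (55 − 37)²/37 = 324/37 = 8.7568
5: (41 − 37)²/37 = 16/37 = 0.4324
6: (8 − 37)²/37 = 841/37 = 22.7297
Sum = 33.730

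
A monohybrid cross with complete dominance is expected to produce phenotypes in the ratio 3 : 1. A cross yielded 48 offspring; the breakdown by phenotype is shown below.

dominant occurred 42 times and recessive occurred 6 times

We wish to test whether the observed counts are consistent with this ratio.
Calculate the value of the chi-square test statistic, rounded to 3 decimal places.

Ratio total = 4. Expected counts: 48×3/4 = 36, 48×1/4 = 12.
χ² = (42−36)²/36 + (6−12)²/12
   = 1.0000 + 3.0000
Sum = 4.000

4.000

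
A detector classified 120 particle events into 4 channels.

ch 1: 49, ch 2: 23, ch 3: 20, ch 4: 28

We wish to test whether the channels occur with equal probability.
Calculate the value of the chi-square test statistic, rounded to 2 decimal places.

17.13

Expected count for each of the 4 categories: 120/4 = 30.
ch 1: (49 − 30)²/30 = 361/30 = 12.033
ch 2: (23 − 30)²/30 = 49/30 = 1.633
ch 3: (20 − 30)²/30 = 100/30 = 3.333
ch 4: (28 − 30)²/30 = 4/30 = 0.133
Sum = 17.13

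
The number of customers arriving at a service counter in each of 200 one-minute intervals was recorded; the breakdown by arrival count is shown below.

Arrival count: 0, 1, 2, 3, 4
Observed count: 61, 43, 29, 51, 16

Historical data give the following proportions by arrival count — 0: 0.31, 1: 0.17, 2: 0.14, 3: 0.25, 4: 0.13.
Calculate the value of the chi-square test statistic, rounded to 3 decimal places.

6.300

Expected counts E_i = n·p_i: 200×0.31 = 62, 200×0.17 = 34, 200×0.14 = 28, 200×0.25 = 50, 200×0.13 = 26.
χ² = (61−62)²/62 + (43−34)²/34 + (29−28)²/28 + (51−50)²/50 + (16−26)²/26
   = 0.0161 + 2.3824 + 0.0357 + 0.0200 + 3.8462
Sum = 6.300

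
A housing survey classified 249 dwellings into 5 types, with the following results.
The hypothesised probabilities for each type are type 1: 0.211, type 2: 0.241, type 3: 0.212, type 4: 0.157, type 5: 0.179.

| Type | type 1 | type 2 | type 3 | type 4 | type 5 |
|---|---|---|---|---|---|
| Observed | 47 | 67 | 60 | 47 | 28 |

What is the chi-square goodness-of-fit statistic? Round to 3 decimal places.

10.144

Expected counts E_i = n·p_i: 249×0.211 = 52.539, 249×0.241 = 60.009, 249×0.212 = 52.788, 249×0.157 = 39.093, 249×0.179 = 44.571.
type 1: (47 − 52.539)²/52.539 = 30.680521/52.539 = 0.5840
type 2: (67 − 60.009)²/60.009 = 48.874081/60.009 = 0.8144
type 3: (60 − 52.788)²/52.788 = 52.012944/52.788 = 0.9853
type 4: (47 − 39.093)²/39.093 = 62.520649/39.093 = 1.5993
type 5: (28 − 44.571)²/44.571 = 274.598041/44.571 = 6.1609
Sum = 10.144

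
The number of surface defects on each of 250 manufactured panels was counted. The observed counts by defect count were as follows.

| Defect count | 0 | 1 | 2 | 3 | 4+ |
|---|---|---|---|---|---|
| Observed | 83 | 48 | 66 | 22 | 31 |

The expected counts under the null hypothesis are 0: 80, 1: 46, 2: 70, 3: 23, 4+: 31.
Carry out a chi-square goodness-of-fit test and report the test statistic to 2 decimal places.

0.47

0: (83 − 80)²/80 = 9/80 = 0.113
1: (48 − 46)²/46 = 4/46 = 0.087
2: (66 − 70)²/70 = 16/70 = 0.229
3: (22 − 23)²/23 = 1/23 = 0.043
4+: (31 − 31)²/31 = 0/31 = 0.000
Sum = 0.47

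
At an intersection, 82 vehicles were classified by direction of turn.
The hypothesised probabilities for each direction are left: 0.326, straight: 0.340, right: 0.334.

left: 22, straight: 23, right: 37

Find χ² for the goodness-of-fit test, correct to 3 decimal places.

Expected counts E_i = n·p_i: 82×0.326 = 26.732, 82×0.340 = 27.88, 82×0.334 = 27.388.
χ² = (22−26.732)²/26.732 + (23−27.88)²/27.88 + (37−27.388)²/27.388
   = 0.8376 + 0.8542 + 3.3734
Sum = 5.065

5.065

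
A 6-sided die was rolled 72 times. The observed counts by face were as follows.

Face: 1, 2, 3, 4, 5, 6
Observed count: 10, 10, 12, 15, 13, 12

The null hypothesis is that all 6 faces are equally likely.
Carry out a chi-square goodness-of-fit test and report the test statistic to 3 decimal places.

1.500

Expected count for each of the 6 categories: 72/6 = 12.
cat         O        E   (O−E)²/E
1          10       12     0.3333
2          10       12     0.3333
3          12       12     0.0000
4          15       12     0.7500
5          13       12     0.0833
6          12       12     0.0000
Sum = 1.500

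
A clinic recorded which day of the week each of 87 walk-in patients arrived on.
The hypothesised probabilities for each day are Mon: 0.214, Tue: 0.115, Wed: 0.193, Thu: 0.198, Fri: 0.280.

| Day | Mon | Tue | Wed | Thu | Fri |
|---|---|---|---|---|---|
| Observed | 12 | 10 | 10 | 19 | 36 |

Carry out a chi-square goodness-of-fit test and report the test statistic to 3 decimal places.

10.844

Expected counts E_i = n·p_i: 87×0.214 = 18.618, 87×0.115 = 10.005, 87×0.193 = 16.791, 87×0.198 = 17.226, 87×0.280 = 24.36.
cat         O        E   (O−E)²/E
Mon        12   18.618     2.3525
Tue        10   10.005     0.0000
Wed        10   16.791     2.7466
Thu        19   17.226     0.1827
Fri        36    24.36     5.5620
Sum = 10.844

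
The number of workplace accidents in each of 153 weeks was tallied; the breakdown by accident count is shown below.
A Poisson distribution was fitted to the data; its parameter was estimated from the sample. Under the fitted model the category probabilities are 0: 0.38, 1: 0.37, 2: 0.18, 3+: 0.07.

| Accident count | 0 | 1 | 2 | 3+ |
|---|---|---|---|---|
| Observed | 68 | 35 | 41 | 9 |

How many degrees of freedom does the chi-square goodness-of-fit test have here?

2

There are k = 4 categories and 1 parameter estimated from the data, so df = 4 − 1 − 1 = 2.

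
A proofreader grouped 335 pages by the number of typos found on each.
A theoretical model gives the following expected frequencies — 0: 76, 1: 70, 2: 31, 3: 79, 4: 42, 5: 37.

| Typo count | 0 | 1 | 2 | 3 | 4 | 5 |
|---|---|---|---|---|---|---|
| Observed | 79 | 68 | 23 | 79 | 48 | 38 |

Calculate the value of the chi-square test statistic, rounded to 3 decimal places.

χ² = (79−76)²/76 + (68−70)²/70 + (23−31)²/31 + (79−79)²/79 + (48−42)²/42 + (38−37)²/37
   = 0.1184 + 0.0571 + 2.0645 + 0.0000 + 0.8571 + 0.0270
Sum = 3.124

3.124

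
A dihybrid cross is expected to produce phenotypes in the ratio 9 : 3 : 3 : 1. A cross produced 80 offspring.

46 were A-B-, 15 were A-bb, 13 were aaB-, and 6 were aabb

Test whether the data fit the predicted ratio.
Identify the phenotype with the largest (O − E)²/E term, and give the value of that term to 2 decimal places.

Ratio total = 16. Expected counts: 80×9/16 = 45, 80×3/16 = 15, 80×3/16 = 15, 80×1/16 = 5.
χ² = (46−45)²/45 + (15−15)²/15 + (13−15)²/15 + (6−5)²/5
   = 0.022 + 0.000 + 0.267 + 0.200
The largest term is for aaB-: 0.27.

aaB-, 0.27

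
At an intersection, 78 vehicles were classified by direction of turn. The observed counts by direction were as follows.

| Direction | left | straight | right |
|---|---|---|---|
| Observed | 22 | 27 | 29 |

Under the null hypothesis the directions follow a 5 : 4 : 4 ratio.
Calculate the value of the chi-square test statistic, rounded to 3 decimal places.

3.550

Ratio total = 13. Expected counts: 78×5/13 = 30, 78×4/13 = 24, 78×4/13 = 24.
χ² = (22−30)²/30 + (27−24)²/24 + (29−24)²/24
   = 2.1333 + 0.3750 + 1.0417
Sum = 3.550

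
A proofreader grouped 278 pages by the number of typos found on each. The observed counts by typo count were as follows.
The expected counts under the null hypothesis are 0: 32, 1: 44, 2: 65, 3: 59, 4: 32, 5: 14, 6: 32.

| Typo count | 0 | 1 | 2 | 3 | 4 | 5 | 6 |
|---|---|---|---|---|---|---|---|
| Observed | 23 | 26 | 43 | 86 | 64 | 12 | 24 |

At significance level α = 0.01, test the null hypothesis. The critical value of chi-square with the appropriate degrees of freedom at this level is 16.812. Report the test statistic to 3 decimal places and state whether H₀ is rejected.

χ² = (23−32)²/32 + (26−44)²/44 + (43−65)²/65 + (86−59)²/59 + (64−32)²/32 + (12−14)²/14 + (24−32)²/32
   = 2.5313 + 7.3636 + 7.4462 + 12.3559 + 32.0000 + 0.2857 + 2.0000
Sum = 63.983
df = 6. Since 63.983 > 16.812, we reject H₀.

63.983; reject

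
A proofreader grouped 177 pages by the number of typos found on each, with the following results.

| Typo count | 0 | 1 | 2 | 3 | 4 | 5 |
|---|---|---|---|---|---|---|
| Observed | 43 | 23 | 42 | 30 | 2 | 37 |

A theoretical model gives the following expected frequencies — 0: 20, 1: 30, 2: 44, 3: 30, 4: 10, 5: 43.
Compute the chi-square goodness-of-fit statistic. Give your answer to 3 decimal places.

0: (43 − 20)²/20 = 529/20 = 26.4500
1: (23 − 30)²/30 = 49/30 = 1.6333
2: (42 − 44)²/44 = 4/44 = 0.0909
3: (30 − 30)²/30 = 0/30 = 0.0000
4: (2 − 10)²/10 = 64/10 = 6.4000
5: (37 − 43)²/43 = 36/43 = 0.8372
Sum = 35.411

35.411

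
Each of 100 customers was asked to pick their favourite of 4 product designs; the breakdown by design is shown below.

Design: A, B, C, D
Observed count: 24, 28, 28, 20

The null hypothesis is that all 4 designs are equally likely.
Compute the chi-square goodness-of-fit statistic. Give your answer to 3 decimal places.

Under H₀ each category has probability 1/4, so each expected count is 100/4 = 25.
cat         O        E   (O−E)²/E
A          24       25     0.0400
B          28       25     0.3600
C          28       25     0.3600
D          20       25     1.0000
Sum = 1.760

1.760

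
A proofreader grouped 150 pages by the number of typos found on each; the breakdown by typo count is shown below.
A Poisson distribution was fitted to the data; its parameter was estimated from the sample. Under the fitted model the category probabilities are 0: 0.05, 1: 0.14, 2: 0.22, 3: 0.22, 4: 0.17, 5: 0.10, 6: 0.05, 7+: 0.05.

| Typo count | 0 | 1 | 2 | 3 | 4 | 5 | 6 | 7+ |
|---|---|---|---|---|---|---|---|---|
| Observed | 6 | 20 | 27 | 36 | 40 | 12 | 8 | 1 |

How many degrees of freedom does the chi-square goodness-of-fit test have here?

There are k = 8 categories and 1 parameter estimated from the data, so df = 8 − 1 − 1 = 6.

6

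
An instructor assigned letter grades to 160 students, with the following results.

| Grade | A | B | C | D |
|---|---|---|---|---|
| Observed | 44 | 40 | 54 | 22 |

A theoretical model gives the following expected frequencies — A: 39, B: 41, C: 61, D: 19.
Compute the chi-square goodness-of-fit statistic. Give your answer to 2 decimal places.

χ² = (44−39)²/39 + (40−41)²/41 + (54−61)²/61 + (22−19)²/19
   = 0.641 + 0.024 + 0.803 + 0.474
Sum = 1.94

1.94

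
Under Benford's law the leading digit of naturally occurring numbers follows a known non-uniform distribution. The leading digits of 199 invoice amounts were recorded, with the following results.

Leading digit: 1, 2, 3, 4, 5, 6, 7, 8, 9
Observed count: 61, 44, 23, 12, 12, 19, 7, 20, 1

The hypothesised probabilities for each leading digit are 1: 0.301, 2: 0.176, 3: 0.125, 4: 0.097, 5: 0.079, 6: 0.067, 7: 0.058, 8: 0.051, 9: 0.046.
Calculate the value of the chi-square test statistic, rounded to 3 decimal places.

Expected counts E_i = n·p_i: 199×0.301 = 59.899, 199×0.176 = 35.024, 199×0.125 = 24.875, 199×0.097 = 19.303, 199×0.079 = 15.721, 199×0.067 = 13.333, 199×0.058 = 11.542, 199×0.051 = 10.149, 199×0.046 = 9.154.
cat         O        E   (O−E)²/E
1          61   59.899     0.0202
2          44   35.024     2.3004
3          23   24.875     0.1413
4          12   19.303     2.7630
5          12   15.721     0.8807
6          19   13.333     2.4087
7           7   11.542     1.7874
8          20   10.149     9.5618
9           1    9.154     7.2632
Sum = 27.127

27.127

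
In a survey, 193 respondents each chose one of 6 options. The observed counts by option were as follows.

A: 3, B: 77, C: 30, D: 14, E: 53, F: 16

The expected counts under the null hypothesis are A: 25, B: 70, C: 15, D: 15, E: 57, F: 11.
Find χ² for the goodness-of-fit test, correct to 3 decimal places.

37.680

cat         O        E   (O−E)²/E
A           3       25    19.3600
B          77       70     0.7000
C          30       15    15.0000
D          14       15     0.0667
E          53       57     0.2807
F          16       11     2.2727
Sum = 37.680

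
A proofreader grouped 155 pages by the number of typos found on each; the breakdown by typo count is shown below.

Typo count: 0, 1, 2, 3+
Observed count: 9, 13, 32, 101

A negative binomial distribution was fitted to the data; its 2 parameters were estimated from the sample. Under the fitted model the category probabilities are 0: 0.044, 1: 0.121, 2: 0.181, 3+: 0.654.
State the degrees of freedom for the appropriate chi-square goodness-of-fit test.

1

There are k = 4 categories and 2 parameters estimated from the data, so df = 4 − 1 − 2 = 1.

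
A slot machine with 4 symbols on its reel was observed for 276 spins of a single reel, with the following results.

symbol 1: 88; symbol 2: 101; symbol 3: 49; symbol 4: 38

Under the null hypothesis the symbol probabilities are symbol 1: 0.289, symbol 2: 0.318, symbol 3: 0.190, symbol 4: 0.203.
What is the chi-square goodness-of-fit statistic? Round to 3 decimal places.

Expected counts E_i = n·p_i: 276×0.289 = 79.764, 276×0.318 = 87.768, 276×0.190 = 52.44, 276×0.203 = 56.028.
χ² = (88−79.764)²/79.764 + (101−87.768)²/87.768 + (49−52.44)²/52.44 + (38−56.028)²/56.028
   = 0.8504 + 1.9949 + 0.2257 + 5.8008
Sum = 8.872

8.872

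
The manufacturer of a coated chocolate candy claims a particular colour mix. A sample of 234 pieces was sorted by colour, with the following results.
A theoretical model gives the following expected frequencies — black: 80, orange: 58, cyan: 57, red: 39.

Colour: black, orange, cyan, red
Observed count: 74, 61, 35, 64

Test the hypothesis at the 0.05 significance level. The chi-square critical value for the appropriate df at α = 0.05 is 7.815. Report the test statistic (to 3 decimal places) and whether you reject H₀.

χ² = (74−80)²/80 + (61−58)²/58 + (35−57)²/57 + (64−39)²/39
   = 0.4500 + 0.1552 + 8.4912 + 16.0256
Sum = 25.122
df = 3. Since 25.122 > 7.815, we reject H₀.

25.122; reject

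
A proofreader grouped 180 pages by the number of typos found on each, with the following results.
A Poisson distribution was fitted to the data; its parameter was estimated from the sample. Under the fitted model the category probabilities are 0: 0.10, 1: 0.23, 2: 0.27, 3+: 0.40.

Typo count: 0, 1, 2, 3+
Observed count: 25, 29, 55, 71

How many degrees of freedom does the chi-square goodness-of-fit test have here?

2

There are k = 4 categories and 1 parameter estimated from the data, so df = 4 − 1 − 1 = 2.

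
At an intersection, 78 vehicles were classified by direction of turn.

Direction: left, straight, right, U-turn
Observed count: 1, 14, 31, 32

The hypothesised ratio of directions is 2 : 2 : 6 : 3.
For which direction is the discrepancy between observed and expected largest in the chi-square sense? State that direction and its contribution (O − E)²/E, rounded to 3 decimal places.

U-turn, 10.889

Ratio total = 13. Expected counts: 78×2/13 = 12, 78×2/13 = 12, 78×6/13 = 36, 78×3/13 = 18.
left: (1 − 12)²/12 = 121/12 = 10.0833
straight: (14 − 12)²/12 = 4/12 = 0.3333
right: (31 − 36)²/36 = 25/36 = 0.6944
U-turn: (32 − 18)²/18 = 196/18 = 10.8889
The largest term is for U-turn: 10.889.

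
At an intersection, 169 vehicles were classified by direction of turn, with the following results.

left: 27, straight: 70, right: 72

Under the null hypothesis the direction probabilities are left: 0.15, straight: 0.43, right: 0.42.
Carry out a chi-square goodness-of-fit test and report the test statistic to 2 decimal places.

Expected counts E_i = n·p_i: 169×0.15 = 25.35, 169×0.43 = 72.67, 169×0.42 = 70.98.
cat           O        E   (O−E)²/E
left         27    25.35      0.107
straight     70    72.67      0.098
right        72    70.98      0.015
Sum = 0.22

0.22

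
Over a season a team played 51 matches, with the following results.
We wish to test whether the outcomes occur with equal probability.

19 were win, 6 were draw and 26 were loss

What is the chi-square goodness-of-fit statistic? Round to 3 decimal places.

12.118

Under H₀ each category has probability 1/3, so each expected count is 51/3 = 17.
χ² = (19−17)²/17 + (6−17)²/17 + (26−17)²/17
   = 0.2353 + 7.1176 + 4.7647
Sum = 12.118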